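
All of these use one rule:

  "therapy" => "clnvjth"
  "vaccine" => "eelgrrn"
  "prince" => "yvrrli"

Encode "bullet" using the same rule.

kyupnx

Shifts by position in therapy: pos 0: t→c (+9), pos 1: h→l (+4), pos 2: e→n (+9), pos 3: r→v (+4) — repeating every 2. It's a Vigenère-style cipher with numeric key [9,4]: position i shifts by key[i mod 2].
For bullet: b+9=k, u+4=y, l+9=u, l+4=p, e+9=n, t+4=x.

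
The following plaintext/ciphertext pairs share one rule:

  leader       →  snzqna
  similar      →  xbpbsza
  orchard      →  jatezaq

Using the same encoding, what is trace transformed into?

uaztn

l(11)→s(18) and e(4)→n(13) fit y≡23x+25 (mod 26); the inverse of 23 mod 26 is 17. Each letter's alphabet position (a=0..z=25) is mapped through 23·x+25 mod 26 — an affine cipher.
On trace: t(19)→23·19+25≡20=u; r(17)→23·17+25≡0=a; a(0)→23·0+25≡25=z; c(2)→23·2+25≡19=t; e(4)→23·4+25≡13=n (all mod 26).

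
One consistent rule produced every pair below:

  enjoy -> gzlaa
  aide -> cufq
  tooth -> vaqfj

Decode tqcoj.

reach

Shifts by position in enjoy: pos 0: e→g (+2), pos 1: n→z (+12), pos 2: j→l (+2), pos 3: o→a (+12) — repeating every 2. It's a Vigenère-style cipher with numeric key [2,12]: position i shifts by key[i mod 2].
Decoding tqcoj: t−2=r, q−12=e, c−2=a, o−12=c, j−2=h.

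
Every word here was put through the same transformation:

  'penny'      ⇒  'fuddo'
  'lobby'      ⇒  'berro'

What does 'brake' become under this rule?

Compare letters: p→f is +16, e→u is +16, n→d is +16 — a constant shift. Every letter moves 16 places later in the alphabet, wrapping around z→a.
On brake: b+16=r, r+16=h, a+16=q, k+16=a, e+16=u.

rhqau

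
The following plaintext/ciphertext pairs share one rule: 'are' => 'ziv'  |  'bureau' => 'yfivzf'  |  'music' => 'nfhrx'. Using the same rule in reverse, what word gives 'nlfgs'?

Each pair mirrors across the alphabet (a↔z, r↔i, e↔v): positions sum to 25. Letters are reflected about the middle of the alphabet (position → 25−position): Atbash.
Decoding nlfgs: n↔m, l↔o, f↔u, g↔t, s↔h.

mouth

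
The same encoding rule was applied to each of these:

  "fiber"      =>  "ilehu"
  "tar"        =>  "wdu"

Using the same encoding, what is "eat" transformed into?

Compare letters: f→i is +3, i→l is +3, b→e is +3 — a constant shift. It's a constant shift of +3 (ROT3).
For eat: e+3=h, a+3=d, t+3=w.

hdw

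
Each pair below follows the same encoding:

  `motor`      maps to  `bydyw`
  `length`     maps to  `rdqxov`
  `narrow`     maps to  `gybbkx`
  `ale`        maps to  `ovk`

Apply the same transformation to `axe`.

The output letters match the input read backwards, each shifted +10: motor reversed is rotom. The word is reversed, then every letter is shifted forward by 10.
Applying it to axe: reverse → exa; then shift: e+10=o, x+10=h, a+10=k.

ohk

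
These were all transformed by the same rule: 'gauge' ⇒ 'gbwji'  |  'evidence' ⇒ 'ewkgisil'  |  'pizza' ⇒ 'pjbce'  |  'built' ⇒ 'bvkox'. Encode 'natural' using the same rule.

nbvxvfr

In gauge: g→g is +0, a→b is +1, u→w is +2, g→j is +3 — the shift increases by 1 each position. The shift increases by 1 at each position, starting from +0: 0, 1, 2, ….
On natural: n+0=n, a+1=b, t+2=v, u+3=x, r+4=v, a+5=f, l+6=r.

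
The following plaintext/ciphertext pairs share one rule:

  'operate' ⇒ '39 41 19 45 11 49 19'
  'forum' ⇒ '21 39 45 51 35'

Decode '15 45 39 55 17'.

crowd

o(#15)→39 and p(#16)→41: differences scale by 2, so n = 2·pos + 9. The formula is n = 2×(alphabet index, a=1) + 9.
Undoing it on 15 45 39 55 17: 15→(15−9)÷2=3=c, 45→(45−9)÷2=18=r, 39→(39−9)÷2=15=o, 55→(55−9)÷2=23=w, 17→(17−9)÷2=4=d.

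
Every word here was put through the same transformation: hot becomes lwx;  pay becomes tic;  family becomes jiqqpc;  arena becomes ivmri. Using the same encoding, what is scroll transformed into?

The shift depends on letter class: consonant h→l is +4, but vowel o→w is +8. Vowels shift forward by 8 and consonants shift forward by 4.
For scroll: s(cons)+4=w, c(cons)+4=g, r(cons)+4=v, o(vowel)+8=w, l(cons)+4=p, l(cons)+4=p.

wgvwpp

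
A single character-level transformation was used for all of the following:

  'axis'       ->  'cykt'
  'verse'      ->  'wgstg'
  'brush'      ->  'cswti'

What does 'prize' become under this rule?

The shift depends on letter class: consonant x→y is +1, but vowel a→c is +2. Two shifts are in play — +2 for a/e/i/o/u, +1 for every other letter.
On prize: p(cons)+1=q, r(cons)+1=s, i(vowel)+2=k, z(cons)+1=a, e(vowel)+2=g.

qskag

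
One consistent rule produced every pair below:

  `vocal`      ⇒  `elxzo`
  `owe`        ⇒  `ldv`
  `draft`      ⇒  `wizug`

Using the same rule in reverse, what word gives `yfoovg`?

Each pair mirrors across the alphabet (v↔e, o↔l, c↔x): positions sum to 25. Letters are reflected about the middle of the alphabet (position → 25−position): Atbash.
Decoding yfoovg: y↔b, f↔u, o↔l, o↔l, v↔e, g↔t.

bullet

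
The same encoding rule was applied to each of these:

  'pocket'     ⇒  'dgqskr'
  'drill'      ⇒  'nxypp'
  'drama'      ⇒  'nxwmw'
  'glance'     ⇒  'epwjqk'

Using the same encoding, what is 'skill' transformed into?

usypp

p(15)→d(3) and o(14)→g(6) fit y≡23x+22 (mod 26); the inverse of 23 mod 26 is 17. Treating letters as 0–25, the rule is x ↦ 23x + 22 (mod 26).
Applying it to skill: s(18)→23·18+22≡20=u; k(10)→23·10+22≡18=s; i(8)→23·8+22≡24=y; l(11)→23·11+22≡15=p; l(11)→23·11+22≡15=p (all mod 26).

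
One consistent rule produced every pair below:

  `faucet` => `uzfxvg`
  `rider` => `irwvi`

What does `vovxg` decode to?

Each pair mirrors across the alphabet (f↔u, a↔z, u↔f): positions sum to 25. This is the alphabet-reversal cipher (Atbash): a becomes z, b becomes y, etc.
Reversing it on vovxg: v↔e, o↔l, v↔e, x↔c, g↔t.

elect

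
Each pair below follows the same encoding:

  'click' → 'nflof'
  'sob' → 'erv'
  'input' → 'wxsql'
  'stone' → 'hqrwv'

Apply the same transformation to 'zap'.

The output letters match the input read backwards, each shifted +3: click reversed is kcilc. Read the word backwards and shift each letter +3.
Applying it to zap: reverse → paz; then shift: p+3=s, a+3=d, z+3=c.

sdc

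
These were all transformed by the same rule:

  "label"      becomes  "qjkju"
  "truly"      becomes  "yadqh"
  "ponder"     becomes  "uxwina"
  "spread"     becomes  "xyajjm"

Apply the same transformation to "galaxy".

A repeating key of period 3 is used — shifts +5, +9, +9 over and over.
Applying it to galaxy: g+5=l, a+9=j, l+9=u, a+5=f, x+9=g, y+9=h.

ljufgh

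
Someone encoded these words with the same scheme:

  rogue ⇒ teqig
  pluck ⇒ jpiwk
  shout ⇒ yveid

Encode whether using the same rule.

r(17)→t(19) and o(14)→e(4) fit y≡5x+12 (mod 26); the inverse of 5 mod 26 is 21. Each letter's alphabet position (a=0..z=25) is mapped through 5·x+12 mod 26 — an affine cipher.
For whether: w(22)→5·22+12≡18=s; h(7)→5·7+12≡21=v; e(4)→5·4+12≡6=g; t(19)→5·19+12≡3=d; h(7)→5·7+12≡21=v; e(4)→5·4+12≡6=g; r(17)→5·17+12≡19=t (all mod 26).

svgdvgt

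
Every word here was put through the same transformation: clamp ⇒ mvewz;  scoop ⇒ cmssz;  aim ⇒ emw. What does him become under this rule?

The shift depends on letter class: consonant c→m is +10, but vowel a→e is +4. The rule splits by letter class: vowels +4, consonants +10.
For him: h(cons)+10=r, i(vowel)+4=m, m(cons)+10=w.

rmw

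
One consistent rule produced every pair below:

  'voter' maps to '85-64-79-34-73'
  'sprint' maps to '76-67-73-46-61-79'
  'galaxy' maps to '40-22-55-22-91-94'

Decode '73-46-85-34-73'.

The formula is n = 3×(alphabet index, a=1) + 19.
Undoing it on 73-46-85-34-73: 73→(73−19)÷3=18=r, 46→(46−19)÷3=9=i, 85→(85−19)÷3=22=v, 34→(34−19)÷3=5=e, 73→(73−19)÷3=18=r.

river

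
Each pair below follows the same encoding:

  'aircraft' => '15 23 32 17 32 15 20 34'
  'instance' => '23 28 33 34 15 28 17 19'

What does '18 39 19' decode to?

dye

a is letter #1 and maps to 15: an offset of 14. The number is (letter's place in the alphabet, a=1) + 14.
Undoing it on 18 39 19: 18→(18−14)÷1=4=d, 39→(39−14)÷1=25=y, 19→(19−14)÷1=5=e.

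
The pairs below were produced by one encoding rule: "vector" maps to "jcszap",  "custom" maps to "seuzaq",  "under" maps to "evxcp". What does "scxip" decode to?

cedar

Each letter's alphabet position (a=0..z=25) is mapped through 5·x+8 mod 26 — an affine cipher.
Undoing it on scxip: s(18)→21·(18−8)≡2=c; c(2)→21·(2−8)≡4=e; x(23)→21·(23−8)≡3=d; i(8)→21·(8−8)≡0=a; p(15)→21·(15−8)≡17=r (all mod 26).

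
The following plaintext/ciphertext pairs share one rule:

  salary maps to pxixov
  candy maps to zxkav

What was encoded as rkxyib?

Compare letters: s→p is +23, a→x is +23, l→i is +23 — a constant shift. Each letter is shifted forward by 23 in the alphabet (a Caesar shift of +23).
Reversing it on rkxyib: r−23=u, k−23=n, x−23=a, y−23=b, i−23=l, b−23=e.

unable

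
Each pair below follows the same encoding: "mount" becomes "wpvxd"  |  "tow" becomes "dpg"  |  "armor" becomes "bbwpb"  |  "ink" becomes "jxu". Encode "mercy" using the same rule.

The shift depends on letter class: consonant m→w is +10, but vowel o→p is +1. Vowels shift forward by 1 and consonants shift forward by 10.
For mercy: m(cons)+10=w, e(vowel)+1=f, r(cons)+10=b, c(cons)+10=m, y(cons)+10=i.

wfbmi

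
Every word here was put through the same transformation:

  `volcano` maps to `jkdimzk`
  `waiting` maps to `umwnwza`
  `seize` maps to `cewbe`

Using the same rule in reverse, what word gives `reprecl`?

refresh

v(21)→j(9) and o(14)→k(10) fit y≡11x+12 (mod 26); the inverse of 11 mod 26 is 19. Each letter's alphabet position (a=0..z=25) is mapped through 11·x+12 mod 26 — an affine cipher.
Decoding reprecl: r(17)→19·(17−12)≡17=r; e(4)→19·(4−12)≡4=e; p(15)→19·(15−12)≡5=f; r(17)→19·(17−12)≡17=r; e(4)→19·(4−12)≡4=e; c(2)→19·(2−12)≡18=s; l(11)→19·(11−12)≡7=h (all mod 26).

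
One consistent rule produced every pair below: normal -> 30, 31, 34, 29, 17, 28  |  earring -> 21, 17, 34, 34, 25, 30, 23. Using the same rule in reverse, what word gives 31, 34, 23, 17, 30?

n is letter #14 and maps to 30: an offset of 16. Letters become their 1-based position plus 16 (so a→17, b→18, …).
Undoing it on 31, 34, 23, 17, 30: 31→(31−16)÷1=15=o, 34→(34−16)÷1=18=r, 23→(23−16)÷1=7=g, 17→(17−16)÷1=1=a, 30→(30−16)÷1=14=n.

organ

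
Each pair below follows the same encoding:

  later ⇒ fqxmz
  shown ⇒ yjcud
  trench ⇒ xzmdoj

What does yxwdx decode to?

l(11)→f(5) and a(0)→q(16) fit y≡25x+16 (mod 26); the inverse of 25 mod 26 is 25. Each letter's alphabet position (a=0..z=25) is mapped through 25·x+16 mod 26 — an affine cipher.
Decoding yxwdx: y(24)→25·(24−16)≡18=s; x(23)→25·(23−16)≡19=t; w(22)→25·(22−16)≡20=u; d(3)→25·(3−16)≡13=n; x(23)→25·(23−16)≡19=t (all mod 26).

stunt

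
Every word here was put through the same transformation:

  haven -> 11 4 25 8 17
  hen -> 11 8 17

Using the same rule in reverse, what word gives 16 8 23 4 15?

The number is (letter's place in the alphabet, a=1) + 3.
Decoding 16 8 23 4 15: 16→(16−3)÷1=13=m, 8→(8−3)÷1=5=e, 23→(23−3)÷1=20=t, 4→(4−3)÷1=1=a, 15→(15−3)÷1=12=l.

metal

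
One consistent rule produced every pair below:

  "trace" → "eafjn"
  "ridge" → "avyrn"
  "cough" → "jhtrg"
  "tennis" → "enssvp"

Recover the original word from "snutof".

nebula

t(19)→e(4) and r(17)→a(0) fit y≡15x+5 (mod 26); the inverse of 15 mod 26 is 7. Treating letters as 0–25, the rule is x ↦ 15x + 5 (mod 26).
Decoding snutof: s(18)→7·(18−5)≡13=n; n(13)→7·(13−5)≡4=e; u(20)→7·(20−5)≡1=b; t(19)→7·(19−5)≡20=u; o(14)→7·(14−5)≡11=l; f(5)→7·(5−5)≡0=a (all mod 26).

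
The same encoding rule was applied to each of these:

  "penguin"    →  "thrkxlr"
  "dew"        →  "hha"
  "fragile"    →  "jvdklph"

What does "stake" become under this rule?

wxdoh

The shift depends on letter class: consonant p→t is +4, but vowel e→h is +3. Vowels shift forward by 3 and consonants shift forward by 4.
For stake: s(cons)+4=w, t(cons)+4=x, a(vowel)+3=d, k(cons)+4=o, e(vowel)+3=h.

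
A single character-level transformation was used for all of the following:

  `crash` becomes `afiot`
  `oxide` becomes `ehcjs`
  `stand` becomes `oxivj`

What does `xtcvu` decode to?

think

c(2)→a(0) and r(17)→f(5) fit y≡9x+8 (mod 26); the inverse of 9 mod 26 is 3. Each letter's alphabet position (a=0..z=25) is mapped through 9·x+8 mod 26 — an affine cipher.
Reversing it on xtcvu: x(23)→3·(23−8)≡19=t; t(19)→3·(19−8)≡7=h; c(2)→3·(2−8)≡8=i; v(21)→3·(21−8)≡13=n; u(20)→3·(20−8)≡10=k (all mod 26).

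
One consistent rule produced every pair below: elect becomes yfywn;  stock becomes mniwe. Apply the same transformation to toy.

Compare letters: e→y is +20, l→f is +20, e→y is +20 — a constant shift. This is a Caesar cipher with shift 20.
On toy: t+20=n, o+20=i, y+20=s.

nis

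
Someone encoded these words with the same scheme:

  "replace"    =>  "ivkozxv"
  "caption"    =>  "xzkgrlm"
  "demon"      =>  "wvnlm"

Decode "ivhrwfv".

residue

Each letter is replaced by its mirror in the alphabet: a↔z, b↔y, c↔x, and so on (the Atbash cipher).
Reversing it on ivhrwfv: i↔r, v↔e, h↔s, r↔i, w↔d, f↔u, v↔e.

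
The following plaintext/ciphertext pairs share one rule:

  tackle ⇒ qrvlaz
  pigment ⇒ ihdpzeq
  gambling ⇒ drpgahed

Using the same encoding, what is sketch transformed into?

t(19)→q(16) and a(0)→r(17) fit y≡15x+17 (mod 26); the inverse of 15 mod 26 is 7. Each letter's alphabet position (a=0..z=25) is mapped through 15·x+17 mod 26 — an affine cipher.
For sketch: s(18)→15·18+17≡1=b; k(10)→15·10+17≡11=l; e(4)→15·4+17≡25=z; t(19)→15·19+17≡16=q; c(2)→15·2+17≡21=v; h(7)→15·7+17≡18=s (all mod 26).

blzqvs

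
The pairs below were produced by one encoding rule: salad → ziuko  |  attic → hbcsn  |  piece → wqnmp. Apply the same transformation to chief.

jproq

In salad: s→z is +7, a→i is +8, l→u is +9, a→k is +10 — the shift increases by 1 each position. The shift increases by 1 at each position, starting from +7: 7, 8, 9, ….
For chief: c+7=j, h+8=p, i+9=r, e+10=o, f+11=q.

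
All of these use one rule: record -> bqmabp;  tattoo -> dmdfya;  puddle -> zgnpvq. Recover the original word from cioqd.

sweet

The shifts repeat in a cycle of length 2: positions 0,1,… shift by +10, +12, then the pattern repeats.
Decoding cioqd: c−10=s, i−12=w, o−10=e, q−12=e, d−10=t.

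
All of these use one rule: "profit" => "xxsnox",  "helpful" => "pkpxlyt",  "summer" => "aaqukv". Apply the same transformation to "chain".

kneqt

Shifts by position in profit: pos 0: p→x (+8), pos 1: r→x (+6), pos 2: o→s (+4), pos 3: f→n (+8), pos 4: i→o (+6), pos 5: t→x (+4) — repeating every 3. A repeating key of period 3 is used — shifts +8, +6, +4 over and over.
Applying it to chain: c+8=k, h+6=n, a+4=e, i+8=q, n+6=t.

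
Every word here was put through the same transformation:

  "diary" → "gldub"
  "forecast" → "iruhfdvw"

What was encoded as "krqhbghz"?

Compare letters: d→g is +3, i→l is +3, a→d is +3 — a constant shift. This is a Caesar cipher with shift 3.
Reversing it on krqhbghz: k−3=h, r−3=o, q−3=n, h−3=e, b−3=y, g−3=d, h−3=e, z−3=w.

honeydew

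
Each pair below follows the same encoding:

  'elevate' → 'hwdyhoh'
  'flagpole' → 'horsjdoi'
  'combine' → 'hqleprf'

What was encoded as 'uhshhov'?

The output letters match the input read backwards, each shifted +3: elevate reversed is etavele. Two steps: reverse the string, then apply a Caesar shift of +3.
Decoding uhshhov: shift back: u−3=r, h−3=e, s−3=p, h−3=e, h−3=e, o−3=l, v−3=s → repeels; then reverse → sleeper.

sleeper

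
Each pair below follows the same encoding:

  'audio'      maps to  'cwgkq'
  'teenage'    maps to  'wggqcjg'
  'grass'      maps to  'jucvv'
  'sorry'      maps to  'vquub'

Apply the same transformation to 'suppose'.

The shift depends on letter class: consonant d→g is +3, but vowel a→c is +2. The rule splits by letter class: vowels +2, consonants +3.
Applying it to suppose: s(cons)+3=v, u(vowel)+2=w, p(cons)+3=s, p(cons)+3=s, o(vowel)+2=q, s(cons)+3=v, e(vowel)+2=g.

vwssqvg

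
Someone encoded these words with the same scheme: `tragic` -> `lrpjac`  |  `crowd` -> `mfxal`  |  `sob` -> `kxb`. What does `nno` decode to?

The word is reversed, then every letter is shifted forward by 9.
Decoding nno: shift back: n−9=e, n−9=e, o−9=f → eef; then reverse → fee.

fee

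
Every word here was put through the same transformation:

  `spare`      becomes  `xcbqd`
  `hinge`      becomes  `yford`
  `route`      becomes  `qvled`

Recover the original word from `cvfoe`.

point

s(18)→x(23) and p(15)→c(2) fit y≡7x+1 (mod 26); the inverse of 7 mod 26 is 15. Treating letters as 0–25, the rule is x ↦ 7x + 1 (mod 26).
Reversing it on cvfoe: c(2)→15·(2−1)≡15=p; v(21)→15·(21−1)≡14=o; f(5)→15·(5−1)≡8=i; o(14)→15·(14−1)≡13=n; e(4)→15·(4−1)≡19=t (all mod 26).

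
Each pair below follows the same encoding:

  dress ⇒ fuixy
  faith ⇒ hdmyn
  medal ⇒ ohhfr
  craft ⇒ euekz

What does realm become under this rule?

theqs

Letter i (0-indexed) is shifted by i+2, so successive shifts are 2, 3, 4, ….
For realm: r+2=t, e+3=h, a+4=e, l+5=q, m+6=s.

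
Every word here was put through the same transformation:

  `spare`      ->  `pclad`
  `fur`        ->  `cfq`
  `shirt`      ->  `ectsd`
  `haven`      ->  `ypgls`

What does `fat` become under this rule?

The output letters match the input read backwards, each shifted +11: spare reversed is eraps. The word is reversed, then every letter is shifted forward by 11.
For fat: reverse → taf; then shift: t+11=e, a+11=l, f+11=q.

elq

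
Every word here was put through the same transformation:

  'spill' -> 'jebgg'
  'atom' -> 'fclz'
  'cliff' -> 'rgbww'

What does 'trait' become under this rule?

Treating letters as 0–25, the rule is x ↦ 19x + 5 (mod 26).
For trait: t(19)→19·19+5≡2=c; r(17)→19·17+5≡16=q; a(0)→19·0+5≡5=f; i(8)→19·8+5≡1=b; t(19)→19·19+5≡2=c (all mod 26).

cqfbc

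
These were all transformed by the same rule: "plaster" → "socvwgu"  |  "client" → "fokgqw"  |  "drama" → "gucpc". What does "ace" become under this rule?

Two shifts are in play — +2 for a/e/i/o/u, +3 for every other letter.
On ace: a(vowel)+2=c, c(cons)+3=f, e(vowel)+2=g.

cfg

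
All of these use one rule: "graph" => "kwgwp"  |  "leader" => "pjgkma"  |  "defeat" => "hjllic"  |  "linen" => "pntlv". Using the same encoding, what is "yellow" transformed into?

In graph: g→k is +4, r→w is +5, a→g is +6, p→w is +7 — the shift increases by 1 each position. Each letter shifts forward by (position + 4), i.e. 4, 5, 6, … — the shift grows by one for each successive letter.
On yellow: y+4=c, e+5=j, l+6=r, l+7=s, o+8=w, w+9=f.

cjrswf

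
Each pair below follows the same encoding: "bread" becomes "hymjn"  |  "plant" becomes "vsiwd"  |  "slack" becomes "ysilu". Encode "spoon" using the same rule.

In bread: b→h is +6, r→y is +7, e→m is +8, a→j is +9 — the shift increases by 1 each position. Each letter shifts forward by (position + 6), i.e. 6, 7, 8, … — the shift grows by one for each successive letter.
On spoon: s+6=y, p+7=w, o+8=w, o+9=x, n+10=x.

ywwxx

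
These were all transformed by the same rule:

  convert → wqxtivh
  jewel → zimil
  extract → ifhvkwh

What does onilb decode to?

Each letter's alphabet position (a=0..z=25) is mapped through 19·x+10 mod 26 — an affine cipher.
Decoding onilb: o(14)→11·(14−10)≡18=s; n(13)→11·(13−10)≡7=h; i(8)→11·(8−10)≡4=e; l(11)→11·(11−10)≡11=l; b(1)→11·(1−10)≡5=f (all mod 26).

shelf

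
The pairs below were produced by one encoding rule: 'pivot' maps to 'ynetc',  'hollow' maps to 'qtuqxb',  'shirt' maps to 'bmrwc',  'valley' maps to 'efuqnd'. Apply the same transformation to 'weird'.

fjrwm

It's a Vigenère-style cipher with numeric key [9,5]: position i shifts by key[i mod 2].
Applying it to weird: w+9=f, e+5=j, i+9=r, r+5=w, d+9=m.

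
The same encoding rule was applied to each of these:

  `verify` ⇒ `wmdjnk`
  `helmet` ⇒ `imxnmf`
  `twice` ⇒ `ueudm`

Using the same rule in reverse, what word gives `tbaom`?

Shifts by position in verify: pos 0: v→w (+1), pos 1: e→m (+8), pos 2: r→d (+12), pos 3: i→j (+1), pos 4: f→n (+8), pos 5: y→k (+12) — repeating every 3. It's a Vigenère-style cipher with numeric key [1,8,12]: position i shifts by key[i mod 3].
Decoding tbaom: t−1=s, b−8=t, a−12=o, o−1=n, m−8=e.

stone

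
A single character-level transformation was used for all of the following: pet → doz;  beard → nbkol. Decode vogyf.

The word is reversed, then every letter is shifted forward by 10.
Decoding vogyf: shift back: v−10=l, o−10=e, g−10=w, y−10=o, f−10=v → lewov; then reverse → vowel.

vowel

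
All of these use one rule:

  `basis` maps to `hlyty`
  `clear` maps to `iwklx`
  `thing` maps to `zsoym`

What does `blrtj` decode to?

valid

Shifts by position in basis: pos 0: b→h (+6), pos 1: a→l (+11), pos 2: s→y (+6), pos 3: i→t (+11) — repeating every 2. A repeating key of period 2 is used — shifts +6, +11 over and over.
Reversing it on blrtj: b−6=v, l−11=a, r−6=l, t−11=i, j−6=d.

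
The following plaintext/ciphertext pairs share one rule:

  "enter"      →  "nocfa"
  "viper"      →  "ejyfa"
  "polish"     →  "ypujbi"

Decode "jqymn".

apple

Shifts by position in enter: pos 0: e→n (+9), pos 1: n→o (+1), pos 2: t→c (+9), pos 3: e→f (+1) — repeating every 2. A repeating key of period 2 is used — shifts +9, +1 over and over.
Decoding jqymn: j−9=a, q−1=p, y−9=p, m−1=l, n−9=e.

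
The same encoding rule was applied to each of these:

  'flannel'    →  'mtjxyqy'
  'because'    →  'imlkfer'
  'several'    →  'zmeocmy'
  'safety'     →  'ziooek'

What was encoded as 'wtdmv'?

pluck

Letter i (0-indexed) is shifted by i+7, so successive shifts are 7, 8, 9, ….
Reversing it on wtdmv: w−7=p, t−8=l, d−9=u, m−10=c, v−11=k.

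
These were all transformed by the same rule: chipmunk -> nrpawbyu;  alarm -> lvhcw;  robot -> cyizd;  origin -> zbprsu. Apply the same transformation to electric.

pvlndytm

Shifts by position in chipmunk: pos 0: c→n (+11), pos 1: h→r (+10), pos 2: i→p (+7), pos 3: p→a (+11), pos 4: m→w (+10), pos 5: u→b (+7) — repeating every 3. A repeating key of period 3 is used — shifts +11, +10, +7 over and over.
On electric: e+11=p, l+10=v, e+7=l, c+11=n, t+10=d, r+7=y, i+11=t, c+10=m.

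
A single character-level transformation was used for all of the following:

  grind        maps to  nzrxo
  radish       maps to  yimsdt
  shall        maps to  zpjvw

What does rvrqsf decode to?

knight

In grind: g→n is +7, r→z is +8, i→r is +9, n→x is +10 — the shift increases by 1 each position. The shift increases by 1 at each position, starting from +7: 7, 8, 9, ….
Decoding rvrqsf: r−7=k, v−8=n, r−9=i, q−10=g, s−11=h, f−12=t.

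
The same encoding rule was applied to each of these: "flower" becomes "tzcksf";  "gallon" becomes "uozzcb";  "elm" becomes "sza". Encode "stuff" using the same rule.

ghitt

Compare letters: f→t is +14, l→z is +14, o→c is +14 — a constant shift. Each letter is shifted forward by 14 in the alphabet (a Caesar shift of +14).
For stuff: s+14=g, t+14=h, u+14=i, f+14=t, f+14=t.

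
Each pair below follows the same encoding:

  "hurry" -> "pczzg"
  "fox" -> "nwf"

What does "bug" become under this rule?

jco

Every letter moves 8 places later in the alphabet, wrapping around z→a.
On bug: b+8=j, u+8=c, g+8=o.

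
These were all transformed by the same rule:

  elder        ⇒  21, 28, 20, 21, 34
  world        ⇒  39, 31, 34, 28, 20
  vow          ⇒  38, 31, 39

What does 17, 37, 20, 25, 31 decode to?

audio

Letters become their 1-based position plus 16 (so a→17, b→18, …).
Reversing it on 17, 37, 20, 25, 31: 17→(17−16)÷1=1=a, 37→(37−16)÷1=21=u, 20→(20−16)÷1=4=d, 25→(25−16)÷1=9=i, 31→(31−16)÷1=15=o.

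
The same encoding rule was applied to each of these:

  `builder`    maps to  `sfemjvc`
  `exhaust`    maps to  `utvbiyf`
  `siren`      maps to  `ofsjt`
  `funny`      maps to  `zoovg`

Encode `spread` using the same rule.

The output letters match the input read backwards, each shifted +1: builder reversed is redliub. Two steps: reverse the string, then apply a Caesar shift of +1.
On spread: reverse → daerps; then shift: d+1=e, a+1=b, e+1=f, r+1=s, p+1=q, s+1=t.

ebfsqt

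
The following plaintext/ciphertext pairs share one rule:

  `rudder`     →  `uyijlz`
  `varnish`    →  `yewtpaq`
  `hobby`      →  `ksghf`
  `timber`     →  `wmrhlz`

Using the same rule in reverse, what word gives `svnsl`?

prime

The shift increases by 1 at each position, starting from +3: 3, 4, 5, ….
Undoing it on svnsl: s−3=p, v−4=r, n−5=i, s−6=m, l−7=e.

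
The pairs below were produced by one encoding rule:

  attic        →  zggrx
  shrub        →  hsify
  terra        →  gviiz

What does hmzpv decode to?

Each pair mirrors across the alphabet (a↔z, t↔g, t↔g): positions sum to 25. Letters are reflected about the middle of the alphabet (position → 25−position): Atbash.
Undoing it on hmzpv: h↔s, m↔n, z↔a, p↔k, v↔e.

snake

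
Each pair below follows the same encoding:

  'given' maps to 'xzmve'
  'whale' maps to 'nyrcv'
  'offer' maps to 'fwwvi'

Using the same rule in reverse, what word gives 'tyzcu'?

Each letter is shifted forward by 17 in the alphabet (a Caesar shift of +17).
Reversing it on tyzcu: t−17=c, y−17=h, z−17=i, c−17=l, u−17=d.

child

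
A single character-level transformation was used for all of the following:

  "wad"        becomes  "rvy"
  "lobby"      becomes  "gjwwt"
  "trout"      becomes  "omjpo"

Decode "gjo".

Compare letters: w→r is +21, a→v is +21, d→y is +21 — a constant shift. It's a constant shift of +21 (ROT21).
Reversing it on gjo: g−21=l, j−21=o, o−21=t.

lot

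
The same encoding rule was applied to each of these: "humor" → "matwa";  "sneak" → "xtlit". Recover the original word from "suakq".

notch

The shift increases by 1 at each position, starting from +5: 5, 6, 7, ….
Undoing it on suakq: s−5=n, u−6=o, a−7=t, k−8=c, q−9=h.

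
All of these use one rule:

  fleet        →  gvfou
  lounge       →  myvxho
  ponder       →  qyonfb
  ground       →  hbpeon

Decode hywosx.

govern

Shifts by position in fleet: pos 0: f→g (+1), pos 1: l→v (+10), pos 2: e→f (+1), pos 3: e→o (+10) — repeating every 2. A repeating key of period 2 is used — shifts +1, +10 over and over.
Decoding hywosx: h−1=g, y−10=o, w−1=v, o−10=e, s−1=r, x−10=n.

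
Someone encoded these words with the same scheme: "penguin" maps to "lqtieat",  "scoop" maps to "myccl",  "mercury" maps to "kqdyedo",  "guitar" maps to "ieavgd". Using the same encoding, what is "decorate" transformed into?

hqycdgvq

Treating letters as 0–25, the rule is x ↦ 9x + 6 (mod 26).
For decorate: d(3)→9·3+6≡7=h; e(4)→9·4+6≡16=q; c(2)→9·2+6≡24=y; o(14)→9·14+6≡2=c; r(17)→9·17+6≡3=d; a(0)→9·0+6≡6=g; t(19)→9·19+6≡21=v; e(4)→9·4+6≡16=q (all mod 26).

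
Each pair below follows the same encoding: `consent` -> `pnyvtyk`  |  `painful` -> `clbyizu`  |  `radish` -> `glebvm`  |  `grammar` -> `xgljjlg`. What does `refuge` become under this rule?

c(2)→p(15) and o(14)→n(13) fit y≡15x+11 (mod 26); the inverse of 15 mod 26 is 7. This is an affine cipher: with a=0,…,z=25, each position x becomes (15x+11) mod 26.
On refuge: r(17)→15·17+11≡6=g; e(4)→15·4+11≡19=t; f(5)→15·5+11≡8=i; u(20)→15·20+11≡25=z; g(6)→15·6+11≡23=x; e(4)→15·4+11≡19=t (all mod 26).

gtizxt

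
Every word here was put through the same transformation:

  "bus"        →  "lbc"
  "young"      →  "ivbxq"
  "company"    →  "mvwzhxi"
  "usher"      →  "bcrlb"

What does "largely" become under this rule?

The shift depends on letter class: consonant b→l is +10, but vowel u→b is +7. Vowels shift forward by 7 and consonants shift forward by 10.
Applying it to largely: l(cons)+10=v, a(vowel)+7=h, r(cons)+10=b, g(cons)+10=q, e(vowel)+7=l, l(cons)+10=v, y(cons)+10=i.

vhbqlvi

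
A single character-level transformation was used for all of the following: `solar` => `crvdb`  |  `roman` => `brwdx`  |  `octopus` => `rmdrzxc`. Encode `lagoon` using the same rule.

The shift depends on letter class: consonant s→c is +10, but vowel o→r is +3. Vowels shift forward by 3 and consonants shift forward by 10.
Applying it to lagoon: l(cons)+10=v, a(vowel)+3=d, g(cons)+10=q, o(vowel)+3=r, o(vowel)+3=r, n(cons)+10=x.

vdqrrx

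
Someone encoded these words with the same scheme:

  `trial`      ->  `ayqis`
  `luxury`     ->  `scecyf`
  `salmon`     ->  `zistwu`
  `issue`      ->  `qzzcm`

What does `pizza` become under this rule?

wqggi

The rule splits by letter class: vowels +8, consonants +7.
For pizza: p(cons)+7=w, i(vowel)+8=q, z(cons)+7=g, z(cons)+7=g, a(vowel)+8=i.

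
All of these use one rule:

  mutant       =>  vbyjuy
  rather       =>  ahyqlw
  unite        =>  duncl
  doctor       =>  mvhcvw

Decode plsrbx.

Shifts by position in mutant: pos 0: m→v (+9), pos 1: u→b (+7), pos 2: t→y (+5), pos 3: a→j (+9), pos 4: n→u (+7), pos 5: t→y (+5) — repeating every 3. It's a Vigenère-style cipher with numeric key [9,7,5]: position i shifts by key[i mod 3].
Undoing it on plsrbx: p−9=g, l−7=e, s−5=n, r−9=i, b−7=u, x−5=s.

genius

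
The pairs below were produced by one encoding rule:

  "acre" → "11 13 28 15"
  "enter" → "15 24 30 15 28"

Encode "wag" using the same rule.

a is letter #1 and maps to 11: an offset of 10. Letters become their 1-based position plus 10 (so a→11, b→12, …).
On wag: w=23→33, a=1→11, g=7→17.

33 11 17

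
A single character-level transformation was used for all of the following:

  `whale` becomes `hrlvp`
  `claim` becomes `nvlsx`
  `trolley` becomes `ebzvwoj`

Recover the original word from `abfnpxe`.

prudent

Shifts by position in whale: pos 0: w→h (+11), pos 1: h→r (+10), pos 2: a→l (+11), pos 3: l→v (+10) — repeating every 2. It's a Vigenère-style cipher with numeric key [11,10]: position i shifts by key[i mod 2].
Reversing it on abfnpxe: a−11=p, b−10=r, f−11=u, n−10=d, p−11=e, x−10=n, e−11=t.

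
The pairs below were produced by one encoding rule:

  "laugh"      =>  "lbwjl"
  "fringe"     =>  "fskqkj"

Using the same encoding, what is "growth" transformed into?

In laugh: l→l is +0, a→b is +1, u→w is +2, g→j is +3 — the shift increases by 1 each position. Letter i (0-indexed) is shifted by i+0, so successive shifts are 0, 1, 2, ….
For growth: g+0=g, r+1=s, o+2=q, w+3=z, t+4=x, h+5=m.

gsqzxm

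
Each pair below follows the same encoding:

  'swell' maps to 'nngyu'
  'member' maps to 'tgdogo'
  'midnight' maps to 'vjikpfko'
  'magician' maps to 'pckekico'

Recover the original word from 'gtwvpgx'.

The word is reversed, then every letter is shifted forward by 2.
Decoding gtwvpgx: shift back: g−2=e, t−2=r, w−2=u, v−2=t, p−2=n, g−2=e, x−2=v → erutnev; then reverse → venture.

venture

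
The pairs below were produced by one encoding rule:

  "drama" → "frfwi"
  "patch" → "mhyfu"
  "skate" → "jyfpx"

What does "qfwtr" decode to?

moral

The word is reversed, then every letter is shifted forward by 5.
Undoing it on qfwtr: shift back: q−5=l, f−5=a, w−5=r, t−5=o, r−5=m → larom; then reverse → moral.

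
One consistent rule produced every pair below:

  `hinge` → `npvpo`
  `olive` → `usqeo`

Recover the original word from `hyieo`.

Letter i (0-indexed) is shifted by i+6, so successive shifts are 6, 7, 8, ….
Reversing it on hyieo: h−6=b, y−7=r, i−8=a, e−9=v, o−10=e.

brave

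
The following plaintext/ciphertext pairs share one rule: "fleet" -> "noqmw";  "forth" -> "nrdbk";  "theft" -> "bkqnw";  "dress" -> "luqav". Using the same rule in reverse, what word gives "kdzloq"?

A repeating key of period 3 is used — shifts +8, +3, +12 over and over.
Decoding kdzloq: k−8=c, d−3=a, z−12=n, l−8=d, o−3=l, q−12=e.

candle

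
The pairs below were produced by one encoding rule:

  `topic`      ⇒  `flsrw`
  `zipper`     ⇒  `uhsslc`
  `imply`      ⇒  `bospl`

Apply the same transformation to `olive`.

hylor

Read the word backwards and shift each letter +3.
On olive: reverse → evilo; then shift: e+3=h, v+3=y, i+3=l, l+3=o, o+3=r.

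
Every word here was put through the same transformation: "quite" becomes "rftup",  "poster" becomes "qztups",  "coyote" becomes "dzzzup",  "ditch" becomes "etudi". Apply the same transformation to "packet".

qldlpu

The shift depends on letter class: consonant q→r is +1, but vowel u→f is +11. The rule splits by letter class: vowels +11, consonants +1.
On packet: p(cons)+1=q, a(vowel)+11=l, c(cons)+1=d, k(cons)+1=l, e(vowel)+11=p, t(cons)+1=u.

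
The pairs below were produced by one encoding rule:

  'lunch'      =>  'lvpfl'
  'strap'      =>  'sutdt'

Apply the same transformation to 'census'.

In lunch: l→l is +0, u→v is +1, n→p is +2, c→f is +3 — the shift increases by 1 each position. The shift increases by 1 at each position, starting from +0: 0, 1, 2, ….
Applying it to census: c+0=c, e+1=f, n+2=p, s+3=v, u+4=y, s+5=x.

cfpvyx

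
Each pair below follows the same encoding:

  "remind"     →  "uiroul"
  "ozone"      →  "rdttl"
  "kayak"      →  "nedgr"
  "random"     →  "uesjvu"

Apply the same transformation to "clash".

fpfyo

Each letter shifts forward by (position + 3), i.e. 3, 4, 5, … — the shift grows by one for each successive letter.
On clash: c+3=f, l+4=p, a+5=f, s+6=y, h+7=o.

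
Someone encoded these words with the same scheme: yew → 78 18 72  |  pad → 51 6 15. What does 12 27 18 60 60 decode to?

y(#25)→78 and e(#5)→18: differences scale by 3, so n = 3·pos + 3. With a=1..z=26, the number is 3·pos + 3.
Decoding 12 27 18 60 60: 12→(12−3)÷3=3=c, 27→(27−3)÷3=8=h, 18→(18−3)÷3=5=e, 60→(60−3)÷3=19=s, 60→(60−3)÷3=19=s.

chess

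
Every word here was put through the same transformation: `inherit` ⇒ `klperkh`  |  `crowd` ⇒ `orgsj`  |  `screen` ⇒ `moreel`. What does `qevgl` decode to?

melon

i(8)→k(10) and n(13)→l(11) fit y≡21x+24 (mod 26); the inverse of 21 mod 26 is 5. Treating letters as 0–25, the rule is x ↦ 21x + 24 (mod 26).
Undoing it on qevgl: q(16)→5·(16−24)≡12=m; e(4)→5·(4−24)≡4=e; v(21)→5·(21−24)≡11=l; g(6)→5·(6−24)≡14=o; l(11)→5·(11−24)≡13=n (all mod 26).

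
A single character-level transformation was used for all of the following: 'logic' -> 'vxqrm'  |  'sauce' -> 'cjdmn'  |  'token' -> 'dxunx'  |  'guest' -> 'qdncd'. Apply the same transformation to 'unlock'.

dxvxmu

Vowels shift forward by 9 and consonants shift forward by 10.
For unlock: u(vowel)+9=d, n(cons)+10=x, l(cons)+10=v, o(vowel)+9=x, c(cons)+10=m, k(cons)+10=u.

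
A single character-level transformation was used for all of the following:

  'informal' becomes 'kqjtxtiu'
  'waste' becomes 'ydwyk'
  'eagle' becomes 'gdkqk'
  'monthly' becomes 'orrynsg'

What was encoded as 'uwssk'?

The shift increases by 1 at each position, starting from +2: 2, 3, 4, ….
Reversing it on uwssk: u−2=s, w−3=t, s−4=o, s−5=n, k−6=e.

stone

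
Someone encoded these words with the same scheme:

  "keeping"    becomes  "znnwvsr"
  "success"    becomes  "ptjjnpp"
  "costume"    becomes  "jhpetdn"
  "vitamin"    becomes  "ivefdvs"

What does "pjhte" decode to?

k(10)→z(25) and e(4)→n(13) fit y≡15x+5 (mod 26); the inverse of 15 mod 26 is 7. Treating letters as 0–25, the rule is x ↦ 15x + 5 (mod 26).
Undoing it on pjhte: p(15)→7·(15−5)≡18=s; j(9)→7·(9−5)≡2=c; h(7)→7·(7−5)≡14=o; t(19)→7·(19−5)≡20=u; e(4)→7·(4−5)≡19=t (all mod 26).

scout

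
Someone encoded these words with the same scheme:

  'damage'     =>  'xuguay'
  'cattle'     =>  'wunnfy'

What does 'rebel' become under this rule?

lyvyf

Compare letters: d→x is +20, a→u is +20, m→g is +20 — a constant shift. Every letter moves 20 places later in the alphabet, wrapping around z→a.
For rebel: r+20=l, e+20=y, b+20=v, e+20=y, l+20=f.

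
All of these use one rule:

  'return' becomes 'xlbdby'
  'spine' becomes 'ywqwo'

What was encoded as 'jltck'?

delta

In return: r→x is +6, e→l is +7, t→b is +8, u→d is +9 — the shift increases by 1 each position. Letter i (0-indexed) is shifted by i+6, so successive shifts are 6, 7, 8, ….
Reversing it on jltck: j−6=d, l−7=e, t−8=l, c−9=t, k−10=a.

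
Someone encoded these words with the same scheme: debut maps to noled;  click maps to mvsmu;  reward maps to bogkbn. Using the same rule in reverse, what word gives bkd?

rat

Compare letters: d→n is +10, e→o is +10, b→l is +10 — a constant shift. Every letter moves 10 places later in the alphabet, wrapping around z→a.
Reversing it on bkd: b−10=r, k−10=a, d−10=t.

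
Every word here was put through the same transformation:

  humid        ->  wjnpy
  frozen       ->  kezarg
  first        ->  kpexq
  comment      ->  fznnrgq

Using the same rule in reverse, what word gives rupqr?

elite

This is an affine cipher: with a=0,…,z=25, each position x becomes (19x+19) mod 26.
Decoding rupqr: r(17)→11·(17−19)≡4=e; u(20)→11·(20−19)≡11=l; p(15)→11·(15−19)≡8=i; q(16)→11·(16−19)≡19=t; r(17)→11·(17−19)≡4=e (all mod 26).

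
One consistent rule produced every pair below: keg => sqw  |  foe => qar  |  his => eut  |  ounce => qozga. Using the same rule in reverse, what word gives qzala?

ozone

The output letters match the input read backwards, each shifted +12: keg reversed is gek. The word is reversed, then every letter is shifted forward by 12.
Reversing it on qzala: shift back: q−12=e, z−12=n, a−12=o, l−12=z, a−12=o → enozo; then reverse → ozone.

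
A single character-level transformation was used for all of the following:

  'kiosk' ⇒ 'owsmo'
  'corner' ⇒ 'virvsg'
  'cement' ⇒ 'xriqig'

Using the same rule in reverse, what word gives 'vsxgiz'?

The word is reversed, then every letter is shifted forward by 4.
Reversing it on vsxgiz: shift back: v−4=r, s−4=o, x−4=t, g−4=c, i−4=e, z−4=v → rotcev; then reverse → vector.

vector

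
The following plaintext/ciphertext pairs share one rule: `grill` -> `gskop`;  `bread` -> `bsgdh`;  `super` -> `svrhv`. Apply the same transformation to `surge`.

In grill: g→g is +0, r→s is +1, i→k is +2, l→o is +3 — the shift increases by 1 each position. Letter i (0-indexed) is shifted by i+0, so successive shifts are 0, 1, 2, ….
On surge: s+0=s, u+1=v, r+2=t, g+3=j, e+4=i.

svtji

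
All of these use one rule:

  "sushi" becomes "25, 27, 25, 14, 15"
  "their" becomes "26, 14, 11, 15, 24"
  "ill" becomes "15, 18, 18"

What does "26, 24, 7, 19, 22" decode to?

The number is (letter's place in the alphabet, a=1) + 6.
Decoding 26, 24, 7, 19, 22: 26→(26−6)÷1=20=t, 24→(24−6)÷1=18=r, 7→(7−6)÷1=1=a, 19→(19−6)÷1=13=m, 22→(22−6)÷1=16=p.

tramp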